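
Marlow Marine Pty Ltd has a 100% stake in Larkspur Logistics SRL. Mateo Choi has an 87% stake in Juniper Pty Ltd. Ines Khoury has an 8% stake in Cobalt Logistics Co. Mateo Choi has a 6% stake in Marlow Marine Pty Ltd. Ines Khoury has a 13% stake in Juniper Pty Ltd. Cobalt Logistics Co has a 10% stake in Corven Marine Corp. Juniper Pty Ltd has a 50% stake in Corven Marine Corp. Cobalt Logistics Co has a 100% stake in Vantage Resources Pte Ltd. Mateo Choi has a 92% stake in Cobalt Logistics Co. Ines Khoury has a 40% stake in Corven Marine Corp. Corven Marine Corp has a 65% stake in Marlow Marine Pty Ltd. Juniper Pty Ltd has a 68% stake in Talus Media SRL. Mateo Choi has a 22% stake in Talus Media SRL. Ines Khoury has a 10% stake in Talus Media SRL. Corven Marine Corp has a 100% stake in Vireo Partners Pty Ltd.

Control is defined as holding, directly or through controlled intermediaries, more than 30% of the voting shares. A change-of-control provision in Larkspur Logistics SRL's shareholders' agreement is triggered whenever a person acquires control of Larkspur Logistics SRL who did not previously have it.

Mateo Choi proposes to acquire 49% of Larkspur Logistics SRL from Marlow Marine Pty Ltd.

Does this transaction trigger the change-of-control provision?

The purchase adds only to Mateo's holdings (Marlow's stake shrinks), so Mateo is the only person who could newly come to control Larkspur.
Mateo holds 92% of Cobalt, so Mateo controls Cobalt.
Mateo holds 87% of Juniper, so Mateo controls Juniper.
Cobalt and Juniper together hold 10% + 50% = 60% of Corven, so Mateo controls Corven.
Mateo and Corven together hold 6% + 65% = 71% of Marlow, so Mateo controls Marlow.
Marlow holds 100% of Larkspur, so Mateo controls Larkspur.
So Mateo already controls Larkspur before the transaction.
After the purchase, Mateo holds 49% of Larkspur directly, and Marlow's stake falls to 51%.
Mateo controlled Larkspur already, so this is not a new person acquiring control; every other person's position is unchanged or reduced.
No new person acquires control, so the clause is not triggered.

No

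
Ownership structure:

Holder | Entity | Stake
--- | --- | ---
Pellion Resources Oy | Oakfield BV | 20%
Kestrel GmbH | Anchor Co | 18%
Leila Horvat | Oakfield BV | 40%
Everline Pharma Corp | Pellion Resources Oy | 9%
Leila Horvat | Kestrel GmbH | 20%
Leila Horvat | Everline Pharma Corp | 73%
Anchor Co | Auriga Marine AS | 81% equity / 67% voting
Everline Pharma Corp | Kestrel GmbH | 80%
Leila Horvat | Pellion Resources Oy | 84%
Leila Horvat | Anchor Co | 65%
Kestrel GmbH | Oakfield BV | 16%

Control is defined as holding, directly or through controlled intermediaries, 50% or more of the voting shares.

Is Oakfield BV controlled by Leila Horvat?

Leila holds 73% of Everline, so Leila controls Everline.
Everline and Leila together hold 80% + 20% = 100% of Kestrel, so Leila controls Kestrel.
Leila and Everline together hold 84% + 9% = 93% of Pellion, so Leila controls Pellion.
Leila and Kestrel and Pellion together hold 40% + 16% + 20% = 76% of Oakfield, so Leila controls Oakfield.

Yes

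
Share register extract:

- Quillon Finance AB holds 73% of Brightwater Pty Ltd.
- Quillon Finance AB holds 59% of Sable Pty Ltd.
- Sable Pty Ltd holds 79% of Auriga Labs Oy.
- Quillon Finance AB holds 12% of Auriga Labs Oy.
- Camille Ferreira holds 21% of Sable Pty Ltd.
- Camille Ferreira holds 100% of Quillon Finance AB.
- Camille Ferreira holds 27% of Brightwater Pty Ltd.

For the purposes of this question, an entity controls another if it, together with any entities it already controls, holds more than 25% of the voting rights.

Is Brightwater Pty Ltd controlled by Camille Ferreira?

Camille holds 100% of Quillon, so Camille controls Quillon.
Camille and Quillon together hold 27% + 73% = 100% of Brightwater, so Camille controls Brightwater.

Yes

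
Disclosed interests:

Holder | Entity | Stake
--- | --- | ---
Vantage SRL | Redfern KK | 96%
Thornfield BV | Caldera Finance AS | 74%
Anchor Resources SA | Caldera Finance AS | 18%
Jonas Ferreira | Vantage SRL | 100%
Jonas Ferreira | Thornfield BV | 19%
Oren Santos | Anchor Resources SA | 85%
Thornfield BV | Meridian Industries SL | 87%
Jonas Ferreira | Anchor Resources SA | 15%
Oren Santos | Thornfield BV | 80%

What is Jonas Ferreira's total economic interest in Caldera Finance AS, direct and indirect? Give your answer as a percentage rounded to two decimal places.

Jonas reaches Caldera along 2 paths.
Via Anchor: 15% × 18% = 2.7%.
Via Thornfield: 19% × 74% = 14.06%.
Total: 2.7% + 14.06% = 16.76%.

16.76%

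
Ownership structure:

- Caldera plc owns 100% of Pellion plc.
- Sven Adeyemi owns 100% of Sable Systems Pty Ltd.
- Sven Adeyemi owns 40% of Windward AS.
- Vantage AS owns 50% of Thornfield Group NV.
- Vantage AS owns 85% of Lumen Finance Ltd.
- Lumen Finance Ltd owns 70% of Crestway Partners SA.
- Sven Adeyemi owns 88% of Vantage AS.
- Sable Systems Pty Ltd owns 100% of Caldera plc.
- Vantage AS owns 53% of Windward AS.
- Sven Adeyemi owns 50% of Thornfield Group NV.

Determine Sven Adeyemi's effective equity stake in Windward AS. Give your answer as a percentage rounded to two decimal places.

86.64%

Sven reaches Windward along 2 paths.
Via Vantage: 88% × 53% = 46.64%.
Direct stake: 40% = 40%.
Total: 46.64% + 40% = 86.64%.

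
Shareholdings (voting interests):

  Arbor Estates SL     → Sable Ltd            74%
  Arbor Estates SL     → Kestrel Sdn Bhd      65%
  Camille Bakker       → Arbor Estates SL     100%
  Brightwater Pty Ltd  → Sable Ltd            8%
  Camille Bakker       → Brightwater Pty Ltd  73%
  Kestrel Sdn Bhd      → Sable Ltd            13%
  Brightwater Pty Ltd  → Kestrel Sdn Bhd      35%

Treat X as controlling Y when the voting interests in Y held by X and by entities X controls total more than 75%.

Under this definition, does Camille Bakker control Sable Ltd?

Camille holds 100% of Arbor, so Camille controls Arbor.
In Sable, Camille's side holds only 74%, not > 75%.
So Camille does not control Sable.

No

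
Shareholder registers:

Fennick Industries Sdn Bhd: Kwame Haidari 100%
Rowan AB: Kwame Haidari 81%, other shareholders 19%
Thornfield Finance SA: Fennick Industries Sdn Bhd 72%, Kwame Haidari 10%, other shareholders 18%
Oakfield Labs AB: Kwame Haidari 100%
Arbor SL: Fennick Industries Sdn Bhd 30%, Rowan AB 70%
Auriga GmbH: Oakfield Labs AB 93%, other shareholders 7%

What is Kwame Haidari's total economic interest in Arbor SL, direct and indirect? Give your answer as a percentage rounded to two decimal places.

86.70%

Kwame reaches Arbor along 2 paths.
Via Fennick: 100% × 30% = 30%.
Via Rowan: 81% × 70% = 56.7%.
Total: 30% + 56.7% = 86.7%.
Rounded: 86.70%.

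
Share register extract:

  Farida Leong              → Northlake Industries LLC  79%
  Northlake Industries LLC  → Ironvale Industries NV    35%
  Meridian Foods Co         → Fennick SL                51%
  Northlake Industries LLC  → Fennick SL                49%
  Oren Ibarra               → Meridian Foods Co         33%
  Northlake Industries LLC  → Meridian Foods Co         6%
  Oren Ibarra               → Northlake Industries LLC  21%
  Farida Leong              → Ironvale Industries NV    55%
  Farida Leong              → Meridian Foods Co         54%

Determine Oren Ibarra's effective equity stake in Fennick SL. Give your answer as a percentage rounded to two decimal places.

Oren reaches Fennick along 3 paths.
Via Northlake: 21% × 49% = 10.29%.
Via Meridian: 33% × 51% = 16.83%.
Via Northlake → Meridian: 21% × 6% × 51% = 0.6426%.
Total: 10.29% + 16.83% + 0.6426% = 27.7626%.
Rounded: 27.76%.

27.76%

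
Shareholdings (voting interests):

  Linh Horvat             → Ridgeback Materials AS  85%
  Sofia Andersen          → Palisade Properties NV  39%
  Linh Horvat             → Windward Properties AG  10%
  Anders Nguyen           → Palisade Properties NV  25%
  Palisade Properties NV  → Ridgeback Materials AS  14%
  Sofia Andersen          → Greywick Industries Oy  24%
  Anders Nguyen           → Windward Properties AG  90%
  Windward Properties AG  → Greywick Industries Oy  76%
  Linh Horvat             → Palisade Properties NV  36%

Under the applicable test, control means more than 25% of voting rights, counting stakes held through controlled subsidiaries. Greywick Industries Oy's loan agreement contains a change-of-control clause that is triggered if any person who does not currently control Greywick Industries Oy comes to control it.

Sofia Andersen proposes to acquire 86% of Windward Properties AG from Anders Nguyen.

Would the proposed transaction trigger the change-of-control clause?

Yes

The purchase adds only to Sofia's holdings (Anders's stake shrinks), so Sofia is the only person who could newly come to control Greywick.
Sofia holds 39% of Palisade, so Sofia controls Palisade.
In Greywick, Sofia's side holds only 24%, not > 25%.
So before the transaction, Sofia does not control Greywick.
After the purchase, Sofia holds 86% of Windward directly, and Anders's stake falls to 4%.
Sofia holds 86% of Windward, so Sofia controls Windward.
Windward and Sofia together hold 76% + 24% = 100% of Greywick, so Sofia controls Greywick.
Sofia did not control Greywick before and does after, so the clause is triggered.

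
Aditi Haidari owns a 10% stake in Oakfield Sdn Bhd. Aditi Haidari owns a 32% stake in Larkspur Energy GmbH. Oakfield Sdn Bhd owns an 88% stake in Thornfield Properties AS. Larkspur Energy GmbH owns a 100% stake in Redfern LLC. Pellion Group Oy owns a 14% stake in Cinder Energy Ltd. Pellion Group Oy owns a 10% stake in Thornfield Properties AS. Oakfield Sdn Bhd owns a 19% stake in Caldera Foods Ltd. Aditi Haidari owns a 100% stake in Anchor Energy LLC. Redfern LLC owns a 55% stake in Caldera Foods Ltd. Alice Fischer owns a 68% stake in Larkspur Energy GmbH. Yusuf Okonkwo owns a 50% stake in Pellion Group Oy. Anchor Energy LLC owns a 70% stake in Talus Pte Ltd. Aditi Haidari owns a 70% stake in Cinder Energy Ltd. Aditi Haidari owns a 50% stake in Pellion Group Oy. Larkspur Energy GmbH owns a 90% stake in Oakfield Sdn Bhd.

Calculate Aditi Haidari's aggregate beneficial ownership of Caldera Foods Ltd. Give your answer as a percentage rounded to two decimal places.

Aditi reaches Caldera along 3 paths.
Via Larkspur → Oakfield: 32% × 90% × 19% = 5.472%.
Via Oakfield: 10% × 19% = 1.9%.
Via Larkspur → Redfern: 32% × 100% × 55% = 17.6%.
Total: 5.472% + 1.9% + 17.6% = 24.972%.
Rounded: 24.97%.

24.97%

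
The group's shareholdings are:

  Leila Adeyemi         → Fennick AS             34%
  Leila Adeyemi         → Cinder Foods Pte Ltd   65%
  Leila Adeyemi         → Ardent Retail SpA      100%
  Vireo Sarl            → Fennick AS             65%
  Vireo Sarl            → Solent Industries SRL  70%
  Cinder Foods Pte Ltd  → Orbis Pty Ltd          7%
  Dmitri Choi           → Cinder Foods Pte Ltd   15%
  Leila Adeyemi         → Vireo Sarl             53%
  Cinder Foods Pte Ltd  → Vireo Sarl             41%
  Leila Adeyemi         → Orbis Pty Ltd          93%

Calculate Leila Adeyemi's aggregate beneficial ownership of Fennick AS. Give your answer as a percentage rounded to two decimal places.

85.77%

Leila reaches Fennick along 3 paths.
Via Vireo: 53% × 65% = 34.45%.
Via Cinder → Vireo: 65% × 41% × 65% = 17.3225%.
Direct stake: 34% = 34%.
Total: 34.45% + 17.3225% + 34% = 85.7725%.
Rounded: 85.77%.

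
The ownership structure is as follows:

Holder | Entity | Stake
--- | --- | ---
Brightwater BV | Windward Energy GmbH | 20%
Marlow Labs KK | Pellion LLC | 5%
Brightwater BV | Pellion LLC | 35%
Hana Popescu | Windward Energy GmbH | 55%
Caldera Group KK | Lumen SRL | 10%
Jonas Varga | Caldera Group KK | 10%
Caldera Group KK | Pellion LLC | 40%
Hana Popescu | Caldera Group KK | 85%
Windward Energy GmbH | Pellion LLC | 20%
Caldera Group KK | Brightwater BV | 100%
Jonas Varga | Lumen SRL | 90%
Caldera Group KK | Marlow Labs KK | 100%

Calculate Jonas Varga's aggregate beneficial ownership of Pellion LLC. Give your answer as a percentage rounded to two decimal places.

8.40%

Jonas reaches Pellion along 4 paths.
Via Caldera → Brightwater → Windward: 10% × 100% × 20% × 20% = 0.4%.
Via Caldera: 10% × 40% = 4%.
Via Caldera → Brightwater: 10% × 100% × 35% = 3.5%.
Via Caldera → Marlow: 10% × 100% × 5% = 0.5%.
Total: 0.4% + 4% + 3.5% + 0.5% = 8.4%.
Rounded: 8.40%.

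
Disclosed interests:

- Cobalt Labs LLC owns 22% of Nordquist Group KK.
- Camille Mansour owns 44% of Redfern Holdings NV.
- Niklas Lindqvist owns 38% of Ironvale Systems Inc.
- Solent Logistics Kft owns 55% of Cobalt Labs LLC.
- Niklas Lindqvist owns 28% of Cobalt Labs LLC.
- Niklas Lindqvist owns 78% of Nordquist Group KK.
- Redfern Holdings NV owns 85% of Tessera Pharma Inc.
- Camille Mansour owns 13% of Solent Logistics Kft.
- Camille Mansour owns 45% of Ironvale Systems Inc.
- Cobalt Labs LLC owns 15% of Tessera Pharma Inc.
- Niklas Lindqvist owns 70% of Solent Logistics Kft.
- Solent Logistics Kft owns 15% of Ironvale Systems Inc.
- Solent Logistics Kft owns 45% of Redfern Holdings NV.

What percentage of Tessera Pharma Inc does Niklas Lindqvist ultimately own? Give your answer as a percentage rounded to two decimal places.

Niklas reaches Tessera along 3 paths.
Via Solent → Cobalt: 70% × 55% × 15% = 5.775%.
Via Cobalt: 28% × 15% = 4.2%.
Via Solent → Redfern: 70% × 45% × 85% = 26.775%.
Total: 5.775% + 4.2% + 26.775% = 36.75%.

36.75%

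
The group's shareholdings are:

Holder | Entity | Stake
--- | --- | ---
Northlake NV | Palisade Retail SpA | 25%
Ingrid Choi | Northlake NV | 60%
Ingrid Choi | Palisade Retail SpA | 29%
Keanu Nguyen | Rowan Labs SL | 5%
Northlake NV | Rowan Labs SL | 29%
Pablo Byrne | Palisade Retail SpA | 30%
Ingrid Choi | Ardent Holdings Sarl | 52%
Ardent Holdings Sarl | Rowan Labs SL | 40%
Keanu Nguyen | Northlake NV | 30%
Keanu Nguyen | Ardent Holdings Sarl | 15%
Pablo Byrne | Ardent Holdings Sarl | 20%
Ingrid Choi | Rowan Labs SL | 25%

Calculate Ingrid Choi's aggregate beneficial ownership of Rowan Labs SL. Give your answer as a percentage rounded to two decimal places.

63.20%

Ingrid reaches Rowan along 3 paths.
Direct stake: 25% = 25%.
Via Northlake: 60% × 29% = 17.4%.
Via Ardent: 52% × 40% = 20.8%.
Total: 25% + 17.4% + 20.8% = 63.2%.
Rounded: 63.20%.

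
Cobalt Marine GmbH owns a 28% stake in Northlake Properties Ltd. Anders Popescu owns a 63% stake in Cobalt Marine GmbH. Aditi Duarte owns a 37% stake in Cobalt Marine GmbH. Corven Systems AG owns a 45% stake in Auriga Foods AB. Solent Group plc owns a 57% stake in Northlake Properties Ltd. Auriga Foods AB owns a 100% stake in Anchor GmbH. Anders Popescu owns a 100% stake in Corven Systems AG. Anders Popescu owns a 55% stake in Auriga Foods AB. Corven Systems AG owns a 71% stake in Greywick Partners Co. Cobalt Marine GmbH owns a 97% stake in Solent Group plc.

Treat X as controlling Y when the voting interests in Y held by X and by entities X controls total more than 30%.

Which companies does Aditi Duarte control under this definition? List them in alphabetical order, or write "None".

Cobalt Marine GmbH, Northlake Properties Ltd, Solent Group plc

Aditi holds 37% of Cobalt, so Aditi controls Cobalt.
Cobalt holds 97% of Solent, so Aditi controls Solent.
Cobalt and Solent together hold 28% + 57% = 85% of Northlake, so Aditi controls Northlake.
No other company's threshold is met.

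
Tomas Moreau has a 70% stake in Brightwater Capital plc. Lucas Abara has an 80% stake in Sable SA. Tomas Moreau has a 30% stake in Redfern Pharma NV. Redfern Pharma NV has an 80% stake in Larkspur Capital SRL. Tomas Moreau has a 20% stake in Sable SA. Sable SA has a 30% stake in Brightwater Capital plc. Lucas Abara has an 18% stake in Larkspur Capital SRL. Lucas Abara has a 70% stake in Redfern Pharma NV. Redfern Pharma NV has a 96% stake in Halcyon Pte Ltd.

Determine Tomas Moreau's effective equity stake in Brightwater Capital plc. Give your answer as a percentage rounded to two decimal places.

Tomas reaches Brightwater along 2 paths.
Direct stake: 70% = 70%.
Via Sable: 20% × 30% = 6%.
Total: 70% + 6% = 76%.
Rounded: 76.00%.

76.00%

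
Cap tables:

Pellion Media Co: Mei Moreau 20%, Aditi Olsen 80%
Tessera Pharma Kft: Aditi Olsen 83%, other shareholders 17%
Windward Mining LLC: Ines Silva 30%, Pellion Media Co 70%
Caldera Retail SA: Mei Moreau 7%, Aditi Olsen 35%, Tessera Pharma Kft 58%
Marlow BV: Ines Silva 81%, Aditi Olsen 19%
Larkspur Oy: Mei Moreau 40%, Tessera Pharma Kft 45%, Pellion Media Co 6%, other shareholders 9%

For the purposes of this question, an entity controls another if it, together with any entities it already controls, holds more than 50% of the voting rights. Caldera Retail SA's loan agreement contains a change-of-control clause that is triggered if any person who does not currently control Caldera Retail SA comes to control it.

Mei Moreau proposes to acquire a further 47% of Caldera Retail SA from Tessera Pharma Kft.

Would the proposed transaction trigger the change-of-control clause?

The purchase adds only to Mei's holdings (Tessera's stake shrinks), so Mei is the only person who could newly come to control Caldera.
Mei's largest direct stake is 40% in Larkspur, which does not meet the threshold, so Mei controls no company.
In Caldera, Mei's side holds only 7%, not > 50%.
So before the transaction, Mei does not control Caldera.
After the purchase, Mei's direct stake in Caldera rises to 7% + 47% = 54%, and Tessera's stake falls to 11%.
Mei holds 54% of Caldera, so Mei controls Caldera.
Mei did not control Caldera before and does after, so the clause is triggered.

Yes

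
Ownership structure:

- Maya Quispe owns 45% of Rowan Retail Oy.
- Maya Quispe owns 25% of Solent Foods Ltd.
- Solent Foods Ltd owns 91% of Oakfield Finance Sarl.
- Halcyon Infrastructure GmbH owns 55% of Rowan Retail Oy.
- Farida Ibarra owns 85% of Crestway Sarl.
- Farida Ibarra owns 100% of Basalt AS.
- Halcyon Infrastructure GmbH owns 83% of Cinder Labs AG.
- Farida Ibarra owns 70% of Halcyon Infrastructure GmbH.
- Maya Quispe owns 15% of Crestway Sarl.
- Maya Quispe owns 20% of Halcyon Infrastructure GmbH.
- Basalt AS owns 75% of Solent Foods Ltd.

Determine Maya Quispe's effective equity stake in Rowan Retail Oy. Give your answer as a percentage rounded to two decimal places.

56.00%

Maya reaches Rowan along 2 paths.
Direct stake: 45% = 45%.
Via Halcyon: 20% × 55% = 11%.
Total: 45% + 11% = 56%.
Rounded: 56.00%.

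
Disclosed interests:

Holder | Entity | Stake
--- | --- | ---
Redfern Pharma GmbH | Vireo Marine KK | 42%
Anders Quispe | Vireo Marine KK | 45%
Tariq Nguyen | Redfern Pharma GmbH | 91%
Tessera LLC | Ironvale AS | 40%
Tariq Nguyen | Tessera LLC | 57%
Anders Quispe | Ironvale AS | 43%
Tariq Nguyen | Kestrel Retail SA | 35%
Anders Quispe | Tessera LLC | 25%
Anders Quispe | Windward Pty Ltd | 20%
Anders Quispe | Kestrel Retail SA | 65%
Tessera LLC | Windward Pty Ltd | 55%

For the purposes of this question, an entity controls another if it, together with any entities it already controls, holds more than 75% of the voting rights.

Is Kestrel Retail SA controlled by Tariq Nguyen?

Tariq holds 91% of Redfern, so Tariq controls Redfern.
In Kestrel, Tariq's side holds only 35%, not > 75%.
So Tariq does not control Kestrel.

No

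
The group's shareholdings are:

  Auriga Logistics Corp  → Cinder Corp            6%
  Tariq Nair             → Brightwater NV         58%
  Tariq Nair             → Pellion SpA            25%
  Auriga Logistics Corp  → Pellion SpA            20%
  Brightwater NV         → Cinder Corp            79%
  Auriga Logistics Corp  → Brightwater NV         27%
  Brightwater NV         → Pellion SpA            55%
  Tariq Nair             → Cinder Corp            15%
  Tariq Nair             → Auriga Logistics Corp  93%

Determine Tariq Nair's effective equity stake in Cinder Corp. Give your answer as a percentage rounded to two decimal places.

86.24%

Tariq reaches Cinder along 4 paths.
Direct stake: 15% = 15%.
Via Auriga → Brightwater: 93% × 27% × 79% = 19.8369%.
Via Brightwater: 58% × 79% = 45.82%.
Via Auriga: 93% × 6% = 5.58%.
Total: 15% + 19.8369% + 45.82% + 5.58% = 86.2369%.
Rounded: 86.24%.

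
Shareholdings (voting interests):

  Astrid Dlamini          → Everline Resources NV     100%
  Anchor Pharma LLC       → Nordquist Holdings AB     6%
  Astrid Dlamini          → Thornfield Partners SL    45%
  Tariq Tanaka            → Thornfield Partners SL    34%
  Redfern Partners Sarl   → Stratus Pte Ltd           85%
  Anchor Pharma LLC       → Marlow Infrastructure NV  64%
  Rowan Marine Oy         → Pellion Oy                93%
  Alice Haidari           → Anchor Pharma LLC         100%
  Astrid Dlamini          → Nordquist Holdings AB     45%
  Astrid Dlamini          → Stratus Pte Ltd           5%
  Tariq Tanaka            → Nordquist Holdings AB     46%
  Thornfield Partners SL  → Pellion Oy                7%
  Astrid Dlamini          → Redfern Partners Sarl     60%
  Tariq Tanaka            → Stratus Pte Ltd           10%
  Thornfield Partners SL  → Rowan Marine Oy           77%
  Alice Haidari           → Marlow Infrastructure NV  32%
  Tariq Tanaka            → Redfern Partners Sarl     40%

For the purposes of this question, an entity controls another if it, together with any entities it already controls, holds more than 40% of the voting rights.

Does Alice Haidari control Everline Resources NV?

No

Alice holds 100% of Anchor, so Alice controls Anchor.
Alice and Anchor together hold 32% + 64% = 96% of Marlow, so Alice controls Marlow.
Neither Alice nor any entity Alice controls holds any voting interest in Everline.
So Alice does not control Everline.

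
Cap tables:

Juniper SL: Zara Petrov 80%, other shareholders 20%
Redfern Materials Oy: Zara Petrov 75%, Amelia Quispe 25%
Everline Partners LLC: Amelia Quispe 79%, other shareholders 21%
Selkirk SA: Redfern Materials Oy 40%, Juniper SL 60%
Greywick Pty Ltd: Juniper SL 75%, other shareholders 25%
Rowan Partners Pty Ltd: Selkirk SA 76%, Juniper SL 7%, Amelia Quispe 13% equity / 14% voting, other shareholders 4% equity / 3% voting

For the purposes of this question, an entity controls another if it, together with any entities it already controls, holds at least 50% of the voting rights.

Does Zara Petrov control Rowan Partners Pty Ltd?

Yes

Zara holds 80% of Juniper, so Zara controls Juniper.
Zara holds 75% of Redfern, so Zara controls Redfern.
Redfern and Juniper together hold 40% + 60% = 100% of Selkirk, so Zara controls Selkirk.
Selkirk and Juniper together hold 76% + 7% = 83% of Rowan, so Zara controls Rowan.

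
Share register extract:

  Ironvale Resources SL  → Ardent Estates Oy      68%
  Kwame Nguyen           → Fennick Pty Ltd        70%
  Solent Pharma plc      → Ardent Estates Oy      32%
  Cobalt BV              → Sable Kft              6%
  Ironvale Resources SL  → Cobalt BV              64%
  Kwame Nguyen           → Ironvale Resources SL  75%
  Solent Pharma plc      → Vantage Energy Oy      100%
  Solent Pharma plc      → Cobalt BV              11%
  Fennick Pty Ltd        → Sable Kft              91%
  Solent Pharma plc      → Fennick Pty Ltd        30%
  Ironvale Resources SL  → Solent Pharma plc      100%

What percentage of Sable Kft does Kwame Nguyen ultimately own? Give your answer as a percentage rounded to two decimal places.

Kwame reaches Sable along 4 paths.
Via Fennick: 70% × 91% = 63.7%.
Via Ironvale → Solent → Fennick: 75% × 100% × 30% × 91% = 20.475%.
Via Ironvale → Solent → Cobalt: 75% × 100% × 11% × 6% = 0.495%.
Via Ironvale → Cobalt: 75% × 64% × 6% = 2.88%.
Total: 63.7% + 20.475% + 0.495% + 2.88% = 87.55%.

87.55%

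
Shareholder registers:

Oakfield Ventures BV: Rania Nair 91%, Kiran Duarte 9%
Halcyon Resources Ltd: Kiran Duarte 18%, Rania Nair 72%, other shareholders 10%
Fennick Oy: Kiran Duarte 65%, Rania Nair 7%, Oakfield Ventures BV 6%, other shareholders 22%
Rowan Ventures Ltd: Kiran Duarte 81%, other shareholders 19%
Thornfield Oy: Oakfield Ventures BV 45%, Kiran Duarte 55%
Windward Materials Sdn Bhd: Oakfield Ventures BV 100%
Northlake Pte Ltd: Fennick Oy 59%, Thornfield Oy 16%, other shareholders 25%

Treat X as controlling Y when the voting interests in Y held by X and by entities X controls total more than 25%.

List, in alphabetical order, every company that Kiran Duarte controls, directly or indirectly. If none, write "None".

Kiran holds 65% of Fennick, so Kiran controls Fennick.
Kiran holds 81% of Rowan, so Kiran controls Rowan.
Kiran holds 55% of Thornfield, so Kiran controls Thornfield.
Fennick and Thornfield together hold 59% + 16% = 75% of Northlake, so Kiran controls Northlake.
No other company's threshold is met.

Fennick Oy, Northlake Pte Ltd, Rowan Ventures Ltd, Thornfield Oy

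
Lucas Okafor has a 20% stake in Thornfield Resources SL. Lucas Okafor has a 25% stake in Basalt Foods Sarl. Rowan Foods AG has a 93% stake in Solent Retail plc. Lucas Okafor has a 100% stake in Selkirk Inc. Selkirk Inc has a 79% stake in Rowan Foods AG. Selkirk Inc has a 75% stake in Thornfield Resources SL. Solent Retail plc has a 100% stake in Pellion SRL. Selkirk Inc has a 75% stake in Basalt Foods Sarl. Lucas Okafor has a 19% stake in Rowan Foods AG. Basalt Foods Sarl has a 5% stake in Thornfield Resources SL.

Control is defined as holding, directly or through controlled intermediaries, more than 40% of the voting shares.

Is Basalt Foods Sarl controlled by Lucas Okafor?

Yes

Lucas holds 100% of Selkirk, so Lucas controls Selkirk.
Lucas and Selkirk together hold 25% + 75% = 100% of Basalt, so Lucas controls Basalt.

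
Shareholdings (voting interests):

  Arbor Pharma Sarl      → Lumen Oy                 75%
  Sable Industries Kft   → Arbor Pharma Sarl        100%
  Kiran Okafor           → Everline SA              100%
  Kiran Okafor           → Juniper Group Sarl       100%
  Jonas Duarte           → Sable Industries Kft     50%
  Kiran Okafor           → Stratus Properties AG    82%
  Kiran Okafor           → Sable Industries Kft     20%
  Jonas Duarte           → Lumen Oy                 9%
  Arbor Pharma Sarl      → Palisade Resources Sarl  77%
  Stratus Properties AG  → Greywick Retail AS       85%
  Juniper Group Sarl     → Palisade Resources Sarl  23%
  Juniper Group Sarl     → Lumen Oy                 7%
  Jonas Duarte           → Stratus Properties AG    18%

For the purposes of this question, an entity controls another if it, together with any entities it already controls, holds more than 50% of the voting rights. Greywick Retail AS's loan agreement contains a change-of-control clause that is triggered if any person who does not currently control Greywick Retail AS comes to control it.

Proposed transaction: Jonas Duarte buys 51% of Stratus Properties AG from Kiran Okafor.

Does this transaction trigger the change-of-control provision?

The purchase adds only to Jonas's holdings (Kiran's stake shrinks), so Jonas is the only person who could newly come to control Greywick.
Jonas's largest direct stake is 50% in Sable, which does not meet the threshold, so Jonas controls no company.
Neither Jonas nor any entity Jonas controls holds any voting interest in Greywick.
So before the transaction, Jonas does not control Greywick.
After the purchase, Jonas's direct stake in Stratus rises to 18% + 51% = 69%, and Kiran's stake falls to 31%.
Jonas holds 69% of Stratus, so Jonas controls Stratus.
Stratus holds 85% of Greywick, so Jonas controls Greywick.
Jonas did not control Greywick before and does after, so the clause is triggered.

Yes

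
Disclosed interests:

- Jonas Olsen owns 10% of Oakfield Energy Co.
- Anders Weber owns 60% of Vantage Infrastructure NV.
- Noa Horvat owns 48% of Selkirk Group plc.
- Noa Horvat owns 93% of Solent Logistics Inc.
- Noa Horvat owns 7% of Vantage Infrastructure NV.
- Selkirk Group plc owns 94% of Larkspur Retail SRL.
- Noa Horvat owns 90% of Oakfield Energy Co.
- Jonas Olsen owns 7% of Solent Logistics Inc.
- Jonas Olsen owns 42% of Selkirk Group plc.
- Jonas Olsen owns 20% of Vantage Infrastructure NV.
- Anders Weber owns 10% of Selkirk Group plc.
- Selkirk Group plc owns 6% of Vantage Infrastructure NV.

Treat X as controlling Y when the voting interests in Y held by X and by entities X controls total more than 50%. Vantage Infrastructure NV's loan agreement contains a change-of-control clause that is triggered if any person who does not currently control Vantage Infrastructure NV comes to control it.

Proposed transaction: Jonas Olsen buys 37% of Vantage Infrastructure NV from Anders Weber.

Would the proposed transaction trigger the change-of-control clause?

Yes

The purchase adds only to Jonas's holdings (Anders's stake shrinks), so Jonas is the only person who could newly come to control Vantage.
Jonas's largest direct stake is 42% in Selkirk, which does not meet the threshold, so Jonas controls no company.
In Vantage, Jonas's side holds only 20%, not > 50%.
So before the transaction, Jonas does not control Vantage.
After the purchase, Jonas's direct stake in Vantage rises to 20% + 37% = 57%, and Anders's stake falls to 23%.
Jonas holds 57% of Vantage, so Jonas controls Vantage.
Jonas did not control Vantage before and does after, so the clause is triggered.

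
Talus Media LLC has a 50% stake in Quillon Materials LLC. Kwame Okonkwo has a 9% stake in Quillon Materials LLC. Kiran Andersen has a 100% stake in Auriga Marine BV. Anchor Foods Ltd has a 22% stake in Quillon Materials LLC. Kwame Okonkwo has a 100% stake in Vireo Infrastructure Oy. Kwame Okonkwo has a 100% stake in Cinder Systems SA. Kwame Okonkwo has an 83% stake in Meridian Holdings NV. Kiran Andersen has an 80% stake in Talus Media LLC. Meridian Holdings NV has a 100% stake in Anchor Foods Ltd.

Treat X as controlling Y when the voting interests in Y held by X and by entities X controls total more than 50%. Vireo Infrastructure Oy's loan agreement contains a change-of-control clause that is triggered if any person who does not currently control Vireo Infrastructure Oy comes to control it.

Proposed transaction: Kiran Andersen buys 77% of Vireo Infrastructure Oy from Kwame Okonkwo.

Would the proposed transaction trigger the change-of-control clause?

The purchase adds only to Kiran's holdings (Kwame's stake shrinks), so Kiran is the only person who could newly come to control Vireo.
Kiran holds 80% of Talus, so Kiran controls Talus.
Kiran holds 100% of Auriga, so Kiran controls Auriga.
Neither Kiran nor any entity Kiran controls holds any voting interest in Vireo.
So before the transaction, Kiran does not control Vireo.
After the purchase, Kiran holds 77% of Vireo directly, and Kwame's stake falls to 23%.
Kiran holds 77% of Vireo, so Kiran controls Vireo.
Kiran did not control Vireo before and does after, so the clause is triggered.

Yes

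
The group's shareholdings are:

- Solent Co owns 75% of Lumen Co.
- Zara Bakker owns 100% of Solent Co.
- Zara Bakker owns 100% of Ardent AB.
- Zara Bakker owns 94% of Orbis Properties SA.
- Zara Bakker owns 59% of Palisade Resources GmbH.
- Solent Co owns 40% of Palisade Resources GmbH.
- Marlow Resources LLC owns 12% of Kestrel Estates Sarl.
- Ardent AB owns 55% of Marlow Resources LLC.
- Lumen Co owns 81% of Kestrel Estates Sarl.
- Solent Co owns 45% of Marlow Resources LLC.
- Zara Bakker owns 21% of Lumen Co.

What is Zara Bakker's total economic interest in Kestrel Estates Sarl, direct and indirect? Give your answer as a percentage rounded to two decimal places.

Zara reaches Kestrel along 4 paths.
Via Solent → Marlow: 100% × 45% × 12% = 5.4%.
Via Ardent → Marlow: 100% × 55% × 12% = 6.6%.
Via Lumen: 21% × 81% = 17.01%.
Via Solent → Lumen: 100% × 75% × 81% = 60.75%.
Total: 5.4% + 6.6% + 17.01% + 60.75% = 89.76%.

89.76%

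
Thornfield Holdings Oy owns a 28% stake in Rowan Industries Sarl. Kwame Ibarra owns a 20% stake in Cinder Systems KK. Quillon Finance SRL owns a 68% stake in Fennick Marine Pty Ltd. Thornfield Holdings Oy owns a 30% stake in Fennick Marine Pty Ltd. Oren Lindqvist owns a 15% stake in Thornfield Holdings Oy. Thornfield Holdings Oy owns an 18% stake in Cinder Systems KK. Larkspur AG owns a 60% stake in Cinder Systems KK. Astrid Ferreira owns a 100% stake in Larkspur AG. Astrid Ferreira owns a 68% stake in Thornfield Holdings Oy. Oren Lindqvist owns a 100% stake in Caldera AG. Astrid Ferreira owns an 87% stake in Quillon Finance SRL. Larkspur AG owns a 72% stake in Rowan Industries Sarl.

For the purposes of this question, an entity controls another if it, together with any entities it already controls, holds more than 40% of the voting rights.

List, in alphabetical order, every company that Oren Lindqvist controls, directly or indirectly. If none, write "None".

Oren holds 100% of Caldera, so Oren controls Caldera.
No other company's threshold is met.

Caldera AG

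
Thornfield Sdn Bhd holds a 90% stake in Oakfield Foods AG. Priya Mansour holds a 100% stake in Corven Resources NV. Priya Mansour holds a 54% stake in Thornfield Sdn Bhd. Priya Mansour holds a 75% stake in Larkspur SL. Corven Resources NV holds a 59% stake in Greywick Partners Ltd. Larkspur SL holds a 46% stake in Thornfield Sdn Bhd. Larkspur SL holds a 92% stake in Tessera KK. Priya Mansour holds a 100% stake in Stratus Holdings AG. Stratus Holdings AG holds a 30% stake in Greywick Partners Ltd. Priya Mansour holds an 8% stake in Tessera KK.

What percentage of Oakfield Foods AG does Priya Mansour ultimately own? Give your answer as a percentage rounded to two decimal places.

Priya reaches Oakfield along 2 paths.
Via Larkspur → Thornfield: 75% × 46% × 90% = 31.05%.
Via Thornfield: 54% × 90% = 48.6%.
Total: 31.05% + 48.6% = 79.65%.

79.65%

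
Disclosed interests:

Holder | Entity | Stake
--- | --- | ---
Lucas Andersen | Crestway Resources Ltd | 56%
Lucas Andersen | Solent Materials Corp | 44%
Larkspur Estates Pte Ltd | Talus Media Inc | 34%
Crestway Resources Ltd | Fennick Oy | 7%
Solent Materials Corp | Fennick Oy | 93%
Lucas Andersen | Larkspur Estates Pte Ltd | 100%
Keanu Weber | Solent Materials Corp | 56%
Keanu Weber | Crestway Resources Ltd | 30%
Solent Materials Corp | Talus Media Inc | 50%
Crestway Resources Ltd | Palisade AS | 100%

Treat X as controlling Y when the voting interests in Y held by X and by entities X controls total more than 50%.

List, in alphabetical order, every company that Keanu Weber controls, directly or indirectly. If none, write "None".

Fennick Oy, Solent Materials Corp

Keanu holds 56% of Solent, so Keanu controls Solent.
Solent holds 93% of Fennick, so Keanu controls Fennick.
No other company's threshold is met.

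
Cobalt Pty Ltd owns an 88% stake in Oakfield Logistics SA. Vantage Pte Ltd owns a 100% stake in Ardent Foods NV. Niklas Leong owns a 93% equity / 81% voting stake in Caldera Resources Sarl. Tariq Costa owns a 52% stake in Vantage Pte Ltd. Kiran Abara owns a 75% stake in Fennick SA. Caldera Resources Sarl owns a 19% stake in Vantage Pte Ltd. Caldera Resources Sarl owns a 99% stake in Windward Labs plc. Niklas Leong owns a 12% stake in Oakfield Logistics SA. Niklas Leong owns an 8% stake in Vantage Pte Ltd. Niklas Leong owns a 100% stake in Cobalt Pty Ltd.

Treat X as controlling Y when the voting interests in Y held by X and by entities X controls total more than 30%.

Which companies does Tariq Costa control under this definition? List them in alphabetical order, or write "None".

Tariq holds 52% of Vantage, so Tariq controls Vantage.
Vantage holds 100% of Ardent, so Tariq controls Ardent.
No other company's threshold is met.

Ardent Foods NV, Vantage Pte Ltd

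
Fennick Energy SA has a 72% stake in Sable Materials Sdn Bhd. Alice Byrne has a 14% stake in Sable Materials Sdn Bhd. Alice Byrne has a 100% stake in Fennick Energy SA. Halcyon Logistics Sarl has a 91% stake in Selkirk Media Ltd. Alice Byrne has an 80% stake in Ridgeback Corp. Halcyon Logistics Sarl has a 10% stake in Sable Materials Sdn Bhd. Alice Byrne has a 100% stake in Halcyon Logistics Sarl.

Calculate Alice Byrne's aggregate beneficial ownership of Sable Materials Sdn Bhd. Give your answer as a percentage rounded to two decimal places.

Alice reaches Sable along 3 paths.
Direct stake: 14% = 14%.
Via Fennick: 100% × 72% = 72%.
Via Halcyon: 100% × 10% = 10%.
Total: 14% + 72% + 10% = 96%.
Rounded: 96.00%.

96.00%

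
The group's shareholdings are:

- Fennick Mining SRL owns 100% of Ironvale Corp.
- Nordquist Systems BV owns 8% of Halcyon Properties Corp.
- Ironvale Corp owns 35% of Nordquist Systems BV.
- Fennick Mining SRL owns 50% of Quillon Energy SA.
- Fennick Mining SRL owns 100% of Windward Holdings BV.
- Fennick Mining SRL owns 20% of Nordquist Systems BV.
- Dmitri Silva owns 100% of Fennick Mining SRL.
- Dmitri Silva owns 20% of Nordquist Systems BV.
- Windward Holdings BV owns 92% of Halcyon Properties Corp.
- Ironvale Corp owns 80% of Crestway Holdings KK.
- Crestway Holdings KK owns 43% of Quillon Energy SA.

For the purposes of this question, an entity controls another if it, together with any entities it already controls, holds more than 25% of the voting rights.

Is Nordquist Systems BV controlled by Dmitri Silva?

Yes

Dmitri holds 100% of Fennick, so Dmitri controls Fennick.
Fennick holds 100% of Ironvale, so Dmitri controls Ironvale.
Fennick and Dmitri and Ironvale together hold 20% + 20% + 35% = 75% of Nordquist, so Dmitri controls Nordquist.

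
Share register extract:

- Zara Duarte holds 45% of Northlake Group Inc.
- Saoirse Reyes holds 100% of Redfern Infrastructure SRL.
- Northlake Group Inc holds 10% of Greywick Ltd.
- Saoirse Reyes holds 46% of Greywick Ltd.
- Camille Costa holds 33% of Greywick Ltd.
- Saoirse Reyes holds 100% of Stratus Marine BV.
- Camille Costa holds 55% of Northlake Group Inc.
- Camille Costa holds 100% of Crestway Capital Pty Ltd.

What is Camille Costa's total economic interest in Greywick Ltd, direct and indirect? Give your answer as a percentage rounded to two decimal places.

38.50%

Camille reaches Greywick along 2 paths.
Via Northlake: 55% × 10% = 5.5%.
Direct stake: 33% = 33%.
Total: 5.5% + 33% = 38.5%.
Rounded: 38.50%.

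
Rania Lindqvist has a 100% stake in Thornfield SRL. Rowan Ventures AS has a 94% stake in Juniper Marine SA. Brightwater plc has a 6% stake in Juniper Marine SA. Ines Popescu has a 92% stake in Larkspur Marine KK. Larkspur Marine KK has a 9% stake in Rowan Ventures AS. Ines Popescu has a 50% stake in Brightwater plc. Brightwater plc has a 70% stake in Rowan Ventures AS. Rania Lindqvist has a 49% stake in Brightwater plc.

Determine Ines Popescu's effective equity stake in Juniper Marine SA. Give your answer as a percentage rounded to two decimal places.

43.68%

Ines reaches Juniper along 3 paths.
Via Brightwater: 50% × 6% = 3%.
Via Larkspur → Rowan: 92% × 9% × 94% = 7.7832%.
Via Brightwater → Rowan: 50% × 70% × 94% = 32.9%.
Total: 3% + 7.7832% + 32.9% = 43.6832%.
Rounded: 43.68%.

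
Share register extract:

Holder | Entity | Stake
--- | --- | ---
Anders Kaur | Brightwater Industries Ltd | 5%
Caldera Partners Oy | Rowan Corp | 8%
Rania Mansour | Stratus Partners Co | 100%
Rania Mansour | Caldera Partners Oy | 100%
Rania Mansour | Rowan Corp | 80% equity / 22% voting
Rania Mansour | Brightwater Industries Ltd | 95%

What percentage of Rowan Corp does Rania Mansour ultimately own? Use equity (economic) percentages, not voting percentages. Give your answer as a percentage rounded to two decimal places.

Rania reaches Rowan along 2 paths.
Direct stake: 80% = 80%.
Via Caldera: 100% × 8% = 8%.
Total: 80% + 8% = 88%.
Rounded: 88.00%.

88.00%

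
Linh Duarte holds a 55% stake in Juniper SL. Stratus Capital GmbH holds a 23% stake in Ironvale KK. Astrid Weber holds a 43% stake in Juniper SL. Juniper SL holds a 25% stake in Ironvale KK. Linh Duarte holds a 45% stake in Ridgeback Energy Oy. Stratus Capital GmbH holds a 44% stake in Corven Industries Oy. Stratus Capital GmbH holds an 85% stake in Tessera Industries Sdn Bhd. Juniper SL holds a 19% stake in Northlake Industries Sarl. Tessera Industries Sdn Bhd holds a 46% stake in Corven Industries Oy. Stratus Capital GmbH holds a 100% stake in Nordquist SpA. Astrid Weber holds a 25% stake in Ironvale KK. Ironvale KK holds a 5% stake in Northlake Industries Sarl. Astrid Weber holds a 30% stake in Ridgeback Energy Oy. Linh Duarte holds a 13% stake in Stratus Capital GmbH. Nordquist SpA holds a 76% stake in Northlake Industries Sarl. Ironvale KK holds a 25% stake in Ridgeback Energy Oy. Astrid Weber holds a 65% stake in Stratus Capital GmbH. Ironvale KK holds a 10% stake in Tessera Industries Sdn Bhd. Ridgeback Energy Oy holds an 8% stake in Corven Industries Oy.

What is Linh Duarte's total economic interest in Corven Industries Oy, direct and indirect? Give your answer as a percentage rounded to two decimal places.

Linh reaches Corven along 7 paths.
Via Juniper → Ironvale → Tessera: 55% × 25% × 10% × 46% = 0.6325%.
Via Stratus → Ironvale → Tessera: 13% × 23% × 10% × 46% = 0.13754%.
Via Stratus → Tessera: 13% × 85% × 46% = 5.083%.
Via Stratus: 13% × 44% = 5.72%.
Via Juniper → Ironvale → Ridgeback: 55% × 25% × 25% × 8% = 0.275%.
Via Stratus → Ironvale → Ridgeback: 13% × 23% × 25% × 8% = 0.0598%.
Via Ridgeback: 45% × 8% = 3.6%.
Total: 0.6325% + 0.13754% + 5.083% + 5.72% + 0.275% + 0.0598% + 3.6% = 15.50784%.
Rounded: 15.51%.

15.51%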